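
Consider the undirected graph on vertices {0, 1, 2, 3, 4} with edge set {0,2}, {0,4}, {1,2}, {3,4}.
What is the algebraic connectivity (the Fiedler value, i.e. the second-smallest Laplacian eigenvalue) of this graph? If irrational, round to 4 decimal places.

0.3820

Reading degrees in the order [0, 1, 2, 3, 4] gives [2, 1, 2, 1, 2]; set D = diag(2, 1, 2, 1, 2) and form L = D - A. Computing the eigenvalues of L and sorting gives [0, 0.3820, 1.3820, 2.6180, 3.6180]. The Fiedler value lambda_2 = 0.3820 is strictly positive, so the graph is connected. The eigenvalues sum to 8, which equals trace(L) = 2|E|.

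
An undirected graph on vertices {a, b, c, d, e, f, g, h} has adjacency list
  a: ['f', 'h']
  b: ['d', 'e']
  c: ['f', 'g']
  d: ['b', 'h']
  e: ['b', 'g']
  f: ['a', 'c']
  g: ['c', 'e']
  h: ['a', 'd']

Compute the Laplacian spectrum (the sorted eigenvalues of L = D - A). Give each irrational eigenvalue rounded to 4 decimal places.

[0, 0.5858, 0.5858, 2, 2, 3.4142, 3.4142, 4]

With the vertex order [a, b, c, d, e, f, g, h], the degrees are [2, 2, 2, 2, 2, 2, 2, 2], giving D = diag(2, 2, 2, 2, 2, 2, 2, 2) and L = D - A. L is symmetric positive semidefinite, so every eigenvalue is real and nonnegative. The single zero eigenvalue shows the graph is connected. The eigenvalues sum to 16, which equals trace(L) = 2|E|.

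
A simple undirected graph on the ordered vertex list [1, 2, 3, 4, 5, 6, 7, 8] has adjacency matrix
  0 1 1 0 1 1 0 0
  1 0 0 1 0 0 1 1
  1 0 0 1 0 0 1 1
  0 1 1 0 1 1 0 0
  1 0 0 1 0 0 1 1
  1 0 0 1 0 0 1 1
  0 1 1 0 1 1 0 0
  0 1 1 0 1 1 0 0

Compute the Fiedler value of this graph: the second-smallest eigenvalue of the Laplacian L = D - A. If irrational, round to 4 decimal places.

4

With the vertex order [1, 2, 3, 4, 5, 6, 7, 8], the degrees are [4, 4, 4, 4, 4, 4, 4, 4], giving D = diag(4, 4, 4, 4, 4, 4, 4, 4) and L = D - A. Computing the eigenvalues of L and sorting gives [0, 4, 4, 4, 4, 4, 4, 8]. The Fiedler value lambda_2 = 4 is strictly positive, so the graph is connected. There is one zero in the spectrum, matching the 1 component. By the matrix-tree theorem the graph has (1/8) * product of the nonzero eigenvalues = 4096 spanning trees.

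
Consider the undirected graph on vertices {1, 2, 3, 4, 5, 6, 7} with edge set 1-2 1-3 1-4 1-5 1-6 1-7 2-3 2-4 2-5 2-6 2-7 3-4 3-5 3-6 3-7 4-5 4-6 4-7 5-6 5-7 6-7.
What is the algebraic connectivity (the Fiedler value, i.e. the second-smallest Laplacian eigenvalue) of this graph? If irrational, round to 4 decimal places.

7

Reading degrees in the order [1, 2, 3, 4, 5, 6, 7] gives [6, 6, 6, 6, 6, 6, 6]; set D = diag(6, 6, 6, 6, 6, 6, 6) and form L = D - A. The sorted Laplacian eigenvalues are [0, 7, 7, 7, 7, 7, 7]; the algebraic connectivity is the second entry, 7. By the matrix-tree theorem the graph has (1/7) * product of the nonzero eigenvalues = 16807 spanning trees. There is one zero in the spectrum, matching the 1 component.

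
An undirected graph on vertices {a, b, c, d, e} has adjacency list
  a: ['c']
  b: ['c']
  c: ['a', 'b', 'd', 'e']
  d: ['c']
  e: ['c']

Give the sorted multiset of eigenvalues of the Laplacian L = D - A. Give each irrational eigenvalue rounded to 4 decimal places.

[0, 1, 1, 1, 5]

Each diagonal entry of L is the vertex degree and each off-diagonal entry is -1 where an edge is present, 0 otherwise; in the order [a, b, c, d, e] the diagonal is [1, 1, 4, 1, 1]. L is symmetric positive semidefinite, so every eigenvalue is real and nonnegative. The largest eigenvalue, 5, is at most the vertex count 5.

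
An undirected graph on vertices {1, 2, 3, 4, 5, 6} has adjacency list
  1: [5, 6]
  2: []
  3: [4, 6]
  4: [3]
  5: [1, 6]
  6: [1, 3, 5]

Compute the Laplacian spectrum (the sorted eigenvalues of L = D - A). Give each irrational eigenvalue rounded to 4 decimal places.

[0, 0, 0.5188, 2.3111, 3, 4.1701]

Reading degrees in the order [1, 2, 3, 4, 5, 6] gives [2, 0, 2, 1, 2, 3]; set D = diag(2, 0, 2, 1, 2, 3) and form L = D - A. L is symmetric positive semidefinite, so every eigenvalue is real and nonnegative. The 2 zero eigenvalues correspond to the 2 connected components.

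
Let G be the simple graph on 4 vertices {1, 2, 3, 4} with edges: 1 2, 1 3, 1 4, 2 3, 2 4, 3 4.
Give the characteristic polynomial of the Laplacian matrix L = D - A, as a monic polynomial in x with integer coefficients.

x^4 - 12x^3 + 48x^2 - 64x

Reading degrees in the order [1, 2, 3, 4] gives [3, 3, 3, 3]; set D = diag(3, 3, 3, 3) and form L = D - A. Computing det(xI - L) by cofactor expansion (or equivalently via sum-over-permutations) gives x^4 - 12x^3 + 48x^2 - 64x. The constant term is 0 because L is singular (the all-ones vector lies in its kernel). There is one zero in the spectrum, matching the 1 component.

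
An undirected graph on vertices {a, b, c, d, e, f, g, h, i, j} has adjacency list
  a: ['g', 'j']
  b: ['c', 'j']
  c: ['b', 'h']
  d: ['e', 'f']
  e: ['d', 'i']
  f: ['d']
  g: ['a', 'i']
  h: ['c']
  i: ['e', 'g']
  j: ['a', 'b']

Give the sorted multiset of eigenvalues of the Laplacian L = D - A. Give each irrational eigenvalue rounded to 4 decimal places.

With the vertex order [a, b, c, d, e, f, g, h, i, j], the degrees are [2, 2, 2, 2, 2, 1, 2, 1, 2, 2], giving D = diag(2, 2, 2, 2, 2, 1, 2, 1, 2, 2) and L = D - A. The multiplicity of 0 as a Laplacian eigenvalue equals the number of connected components. The single zero eigenvalue shows the graph is connected. The eigenvalues sum to 18, which equals trace(L) = 2|E|. By the matrix-tree theorem the graph has (1/10) * product of the nonzero eigenvalues = 1 spanning tree.

[0, 0.0979, 0.3820, 0.8244, 1.3820, 2, 2.6180, 3.1756, 3.6180, 3.9021]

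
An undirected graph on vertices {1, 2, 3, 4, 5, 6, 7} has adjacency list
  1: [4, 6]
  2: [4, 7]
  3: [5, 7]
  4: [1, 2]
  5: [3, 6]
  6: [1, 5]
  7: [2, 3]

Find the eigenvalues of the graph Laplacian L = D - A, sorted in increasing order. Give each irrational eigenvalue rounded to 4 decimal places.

[0, 0.7530, 0.7530, 2.4450, 2.4450, 3.8019, 3.8019]

Each diagonal entry of L is the vertex degree and each off-diagonal entry is -1 where an edge is present, 0 otherwise; in the order [1, 2, 3, 4, 5, 6, 7] the diagonal is [2, 2, 2, 2, 2, 2, 2]. Diagonalising L (or applying a numerical eigensolver to the 7x7 matrix) gives the spectrum above. By the matrix-tree theorem the graph has (1/7) * product of the nonzero eigenvalues = 7 spanning trees. The eigenvalues sum to 14, which equals trace(L) = 2|E|.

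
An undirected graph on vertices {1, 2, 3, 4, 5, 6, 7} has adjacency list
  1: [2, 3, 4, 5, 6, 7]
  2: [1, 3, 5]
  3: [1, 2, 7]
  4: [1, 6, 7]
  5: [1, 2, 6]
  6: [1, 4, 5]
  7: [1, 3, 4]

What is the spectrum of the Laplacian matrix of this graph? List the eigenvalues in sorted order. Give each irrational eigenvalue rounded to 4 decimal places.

Each diagonal entry of L is the vertex degree and each off-diagonal entry is -1 where an edge is present, 0 otherwise; in the order [1, 2, 3, 4, 5, 6, 7] the diagonal is [6, 3, 3, 3, 3, 3, 3]. Diagonalising L (or applying a numerical eigensolver to the 7x7 matrix) gives the spectrum above. The eigenvalues sum to 24, which equals trace(L) = 2|E|. By the matrix-tree theorem the graph has (1/7) * product of the nonzero eigenvalues = 320 spanning trees.

[0, 2, 2, 4, 4, 5, 7]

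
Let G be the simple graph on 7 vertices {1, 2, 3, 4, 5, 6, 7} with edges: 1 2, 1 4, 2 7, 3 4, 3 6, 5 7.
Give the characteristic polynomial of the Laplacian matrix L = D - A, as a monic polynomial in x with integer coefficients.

Reading degrees in the order [1, 2, 3, 4, 5, 6, 7] gives [2, 2, 2, 2, 1, 1, 2]; set D = diag(2, 2, 2, 2, 1, 1, 2) and form L = D - A. Computing det(xI - L) by cofactor expansion (or equivalently via sum-over-permutations) gives x^7 - 12x^6 + 55x^5 - 120x^4 + 126x^3 - 56x^2 + 7x. The coefficient of x^6 equals -trace(L) = -12, matching the sum of degrees.

x^7 - 12x^6 + 55x^5 - 120x^4 + 126x^3 - 56x^2 + 7x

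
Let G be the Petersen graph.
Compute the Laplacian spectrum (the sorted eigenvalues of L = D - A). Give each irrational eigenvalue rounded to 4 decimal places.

[0, 2, 2, 2, 2, 2, 5, 5, 5, 5]

The graph has 10 vertices and degree multiset [3, 3, 3, 3, 3, 3, 3, 3, 3, 3]; D is the diagonal matrix of degrees and L = D - A. The multiplicity of 0 as a Laplacian eigenvalue equals the number of connected components. The single zero eigenvalue shows the graph is connected. There is one zero in the spectrum, matching the 1 component.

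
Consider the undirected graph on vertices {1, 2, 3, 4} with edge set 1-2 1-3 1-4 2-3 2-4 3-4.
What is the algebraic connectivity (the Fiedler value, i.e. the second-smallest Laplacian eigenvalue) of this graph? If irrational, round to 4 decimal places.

Each diagonal entry of L is the vertex degree and each off-diagonal entry is -1 where an edge is present, 0 otherwise; in the order [1, 2, 3, 4] the diagonal is [3, 3, 3, 3]. Computing the eigenvalues of L and sorting gives [0, 4, 4, 4]. The Fiedler value lambda_2 = 4 is strictly positive, so the graph is connected. By the matrix-tree theorem the graph has (1/4) * product of the nonzero eigenvalues = 16 spanning trees.

4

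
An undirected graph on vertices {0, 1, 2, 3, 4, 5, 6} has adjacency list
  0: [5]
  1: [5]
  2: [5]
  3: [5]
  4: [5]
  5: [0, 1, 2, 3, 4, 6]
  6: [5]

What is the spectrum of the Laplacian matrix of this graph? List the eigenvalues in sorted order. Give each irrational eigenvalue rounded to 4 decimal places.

[0, 1, 1, 1, 1, 1, 7]

With the vertex order [0, 1, 2, 3, 4, 5, 6], the degrees are [1, 1, 1, 1, 1, 6, 1], giving D = diag(1, 1, 1, 1, 1, 6, 1) and L = D - A. The multiplicity of 0 as a Laplacian eigenvalue equals the number of connected components. The eigenvalues sum to 12, which equals trace(L) = 2|E|. By the matrix-tree theorem the graph has (1/7) * product of the nonzero eigenvalues = 1 spanning tree.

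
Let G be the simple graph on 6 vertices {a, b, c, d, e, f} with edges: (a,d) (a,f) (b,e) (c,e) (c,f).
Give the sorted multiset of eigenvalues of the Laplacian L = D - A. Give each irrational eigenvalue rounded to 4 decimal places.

With the vertex order [a, b, c, d, e, f], the degrees are [2, 1, 2, 1, 2, 2], giving D = diag(2, 1, 2, 1, 2, 2) and L = D - A. L is symmetric positive semidefinite, so every eigenvalue is real and nonnegative.

[0, 0.2679, 1, 2, 3, 3.7321]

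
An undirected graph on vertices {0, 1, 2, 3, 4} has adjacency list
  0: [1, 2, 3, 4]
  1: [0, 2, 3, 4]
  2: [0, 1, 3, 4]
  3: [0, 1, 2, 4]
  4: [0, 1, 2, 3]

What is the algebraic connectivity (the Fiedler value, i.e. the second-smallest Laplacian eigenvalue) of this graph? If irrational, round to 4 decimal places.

5

With the vertex order [0, 1, 2, 3, 4], the degrees are [4, 4, 4, 4, 4], giving D = diag(4, 4, 4, 4, 4) and L = D - A. The smallest Laplacian eigenvalue is always 0. The next one, lambda_2 = 5, measures how hard the graph is to disconnect: larger values mean better connectivity. By the matrix-tree theorem the graph has (1/5) * product of the nonzero eigenvalues = 125 spanning trees. There is one zero in the spectrum, matching the 1 component.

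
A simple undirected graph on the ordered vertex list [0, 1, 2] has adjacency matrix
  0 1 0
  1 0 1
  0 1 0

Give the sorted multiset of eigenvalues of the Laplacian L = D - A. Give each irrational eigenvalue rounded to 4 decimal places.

[0, 1, 3]

Reading degrees in the order [0, 1, 2] gives [1, 2, 1]; set D = diag(1, 2, 1) and form L = D - A. The multiplicity of 0 as a Laplacian eigenvalue equals the number of connected components. The single zero eigenvalue shows the graph is connected.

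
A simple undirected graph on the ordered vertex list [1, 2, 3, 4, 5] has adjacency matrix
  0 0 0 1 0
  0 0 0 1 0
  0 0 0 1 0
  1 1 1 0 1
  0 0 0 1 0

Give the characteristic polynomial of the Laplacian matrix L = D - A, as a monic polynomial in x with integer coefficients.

x^5 - 8x^4 + 18x^3 - 16x^2 + 5x

Each diagonal entry of L is the vertex degree and each off-diagonal entry is -1 where an edge is present, 0 otherwise; in the order [1, 2, 3, 4, 5] the diagonal is [1, 1, 1, 4, 1]. L has integer entries, so p(x) = det(xI - L) has integer coefficients. Expanding the determinant yields x^5 - 8x^4 + 18x^3 - 16x^2 + 5x. The coefficient of x^4 equals -trace(L) = -8, matching the sum of degrees. The eigenvalues sum to 8, which equals trace(L) = 2|E|. By the matrix-tree theorem the graph has (1/5) * product of the nonzero eigenvalues = 1 spanning tree.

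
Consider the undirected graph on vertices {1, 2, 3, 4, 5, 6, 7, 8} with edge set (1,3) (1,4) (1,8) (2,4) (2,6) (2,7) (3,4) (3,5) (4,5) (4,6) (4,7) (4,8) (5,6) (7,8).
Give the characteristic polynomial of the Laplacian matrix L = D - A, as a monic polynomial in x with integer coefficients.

Each diagonal entry of L is the vertex degree and each off-diagonal entry is -1 where an edge is present, 0 otherwise; in the order [1, 2, 3, 4, 5, 6, 7, 8] the diagonal is [3, 3, 3, 7, 3, 3, 3, 3]. L has integer entries, so p(x) = det(xI - L) has integer coefficients. Expanding the determinant yields x^8 - 28x^7 + 322x^6 - 1974x^5 + 6965x^4 - 14126x^3 + 15225x^2 - 6728x. The constant term is 0 because L is singular (the all-ones vector lies in its kernel). The largest eigenvalue, 8, is at most the vertex count 8.

x^8 - 28x^7 + 322x^6 - 1974x^5 + 6965x^4 - 14126x^3 + 15225x^2 - 6728x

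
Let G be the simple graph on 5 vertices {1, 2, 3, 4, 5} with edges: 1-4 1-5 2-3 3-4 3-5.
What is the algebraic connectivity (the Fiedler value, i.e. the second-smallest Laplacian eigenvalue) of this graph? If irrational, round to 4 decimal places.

0.8299

Reading degrees in the order [1, 2, 3, 4, 5] gives [2, 1, 3, 2, 2]; set D = diag(2, 1, 3, 2, 2) and form L = D - A. The sorted Laplacian eigenvalues are [0, 0.8299, 2, 2.6889, 4.4812]; the algebraic connectivity is the second entry, 0.8299. The largest eigenvalue, 4.4812, is at most the vertex count 5.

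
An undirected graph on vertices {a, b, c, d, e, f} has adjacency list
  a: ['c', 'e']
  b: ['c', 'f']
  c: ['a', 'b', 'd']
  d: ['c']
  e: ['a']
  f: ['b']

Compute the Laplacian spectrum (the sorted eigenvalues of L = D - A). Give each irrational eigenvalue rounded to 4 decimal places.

[0, 0.3820, 0.6972, 2, 2.6180, 4.3028]

Reading degrees in the order [a, b, c, d, e, f] gives [2, 2, 3, 1, 1, 1]; set D = diag(2, 2, 3, 1, 1, 1) and form L = D - A. The multiplicity of 0 as a Laplacian eigenvalue equals the number of connected components. The single zero eigenvalue shows the graph is connected. The largest eigenvalue, 4.3028, is at most the vertex count 6.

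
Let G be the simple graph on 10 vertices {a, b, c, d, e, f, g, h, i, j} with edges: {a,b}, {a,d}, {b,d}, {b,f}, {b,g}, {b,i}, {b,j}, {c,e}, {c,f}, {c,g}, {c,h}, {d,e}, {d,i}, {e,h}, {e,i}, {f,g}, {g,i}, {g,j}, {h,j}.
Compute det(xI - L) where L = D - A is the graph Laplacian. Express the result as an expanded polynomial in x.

x^10 - 38x^9 + 625x^8 - 5828x^7 + 33882x^6 - 127072x^5 + 306741x^4 - 458492x^3 + 384067x^2 - 136910x

With the vertex order [a, b, c, d, e, f, g, h, i, j], the degrees are [2, 6, 4, 4, 4, 3, 5, 3, 4, 3], giving D = diag(2, 6, 4, 4, 4, 3, 5, 3, 4, 3) and L = D - A. L has integer entries, so p(x) = det(xI - L) has integer coefficients. Expanding the determinant yields x^10 - 38x^9 + 625x^8 - 5828x^7 + 33882x^6 - 127072x^5 + 306741x^4 - 458492x^3 + 384067x^2 - 136910x. The constant term is 0 because L is singular (the all-ones vector lies in its kernel). The eigenvalues sum to 38, which equals trace(L) = 2|E|. The largest eigenvalue, 7.2049, is at most the vertex count 10.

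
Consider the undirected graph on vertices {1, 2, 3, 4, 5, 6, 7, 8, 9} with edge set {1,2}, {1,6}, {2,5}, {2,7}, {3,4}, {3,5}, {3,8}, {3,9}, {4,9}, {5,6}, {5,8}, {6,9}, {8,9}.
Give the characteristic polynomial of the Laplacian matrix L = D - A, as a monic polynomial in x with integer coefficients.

Reading degrees in the order [1, 2, 3, 4, 5, 6, 7, 8, 9] gives [2, 3, 4, 2, 4, 3, 1, 3, 4]; set D = diag(2, 3, 4, 2, 4, 3, 1, 3, 4) and form L = D - A. Computing det(xI - L) by cofactor expansion (or equivalently via sum-over-permutations) gives x^9 - 26x^8 + 283x^7 - 1674x^6 + 5837x^5 - 12144x^4 + 14476x^3 - 8808x^2 + 2007x. The coefficient of x^8 equals -trace(L) = -26, matching the sum of degrees. By the matrix-tree theorem the graph has (1/9) * product of the nonzero eigenvalues = 223 spanning trees. The eigenvalues sum to 26, which equals trace(L) = 2|E|.

x^9 - 26x^8 + 283x^7 - 1674x^6 + 5837x^5 - 12144x^4 + 14476x^3 - 8808x^2 + 2007x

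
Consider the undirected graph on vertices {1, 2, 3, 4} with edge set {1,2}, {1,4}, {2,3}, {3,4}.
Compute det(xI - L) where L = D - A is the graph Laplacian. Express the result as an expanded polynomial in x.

x^4 - 8x^3 + 20x^2 - 16x

Reading degrees in the order [1, 2, 3, 4] gives [2, 2, 2, 2]; set D = diag(2, 2, 2, 2) and form L = D - A. L has integer entries, so p(x) = det(xI - L) has integer coefficients. Expanding the determinant yields x^4 - 8x^3 + 20x^2 - 16x. The constant term is 0 because L is singular (the all-ones vector lies in its kernel). There is one zero in the spectrum, matching the 1 component.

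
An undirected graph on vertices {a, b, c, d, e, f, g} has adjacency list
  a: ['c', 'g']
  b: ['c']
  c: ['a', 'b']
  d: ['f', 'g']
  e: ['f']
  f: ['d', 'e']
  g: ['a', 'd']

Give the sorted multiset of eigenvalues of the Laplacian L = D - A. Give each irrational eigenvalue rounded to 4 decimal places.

With the vertex order [a, b, c, d, e, f, g], the degrees are [2, 1, 2, 2, 1, 2, 2], giving D = diag(2, 1, 2, 2, 1, 2, 2) and L = D - A. Diagonalising L (or applying a numerical eigensolver to the 7x7 matrix) gives the spectrum above. The single zero eigenvalue shows the graph is connected. The largest eigenvalue, 3.8019, is at most the vertex count 7.

[0, 0.1981, 0.7530, 1.5550, 2.4450, 3.2470, 3.8019]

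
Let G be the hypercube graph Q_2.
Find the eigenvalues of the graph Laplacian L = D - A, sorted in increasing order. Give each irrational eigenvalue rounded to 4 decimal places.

The graph has 4 vertices and degree multiset [2, 2, 2, 2]; D is the diagonal matrix of degrees and L = D - A. L is symmetric positive semidefinite, so every eigenvalue is real and nonnegative. There is one zero in the spectrum, matching the 1 component. By the matrix-tree theorem the graph has (1/4) * product of the nonzero eigenvalues = 4 spanning trees.

[0, 2, 2, 4]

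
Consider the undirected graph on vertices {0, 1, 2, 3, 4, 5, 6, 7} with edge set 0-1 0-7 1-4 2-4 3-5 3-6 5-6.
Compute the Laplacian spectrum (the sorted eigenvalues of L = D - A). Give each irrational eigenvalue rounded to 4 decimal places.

With the vertex order [0, 1, 2, 3, 4, 5, 6, 7], the degrees are [2, 2, 1, 2, 2, 2, 2, 1], giving D = diag(2, 2, 1, 2, 2, 2, 2, 1) and L = D - A. The multiplicity of 0 as a Laplacian eigenvalue equals the number of connected components. The 2 zero eigenvalues correspond to the 2 connected components.

[0, 0, 0.3820, 1.3820, 2.6180, 3, 3, 3.6180]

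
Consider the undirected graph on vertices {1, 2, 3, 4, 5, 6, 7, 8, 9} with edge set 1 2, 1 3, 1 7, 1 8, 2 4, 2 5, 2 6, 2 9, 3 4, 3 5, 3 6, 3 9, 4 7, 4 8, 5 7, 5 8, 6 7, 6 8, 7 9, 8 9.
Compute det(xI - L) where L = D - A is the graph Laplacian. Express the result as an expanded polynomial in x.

With the vertex order [1, 2, 3, 4, 5, 6, 7, 8, 9], the degrees are [4, 5, 5, 4, 4, 4, 5, 5, 4], giving D = diag(4, 5, 5, 4, 4, 4, 5, 5, 4) and L = D - A. L has integer entries, so p(x) = det(xI - L) has integer coefficients. Expanding the determinant yields x^9 - 40x^8 + 690x^7 - 6720x^6 + 40485x^5 - 154704x^4 + 366560x^3 - 492800x^2 + 288000x. The constant term is 0 because L is singular (the all-ones vector lies in its kernel).

x^9 - 40x^8 + 690x^7 - 6720x^6 + 40485x^5 - 154704x^4 + 366560x^3 - 492800x^2 + 288000x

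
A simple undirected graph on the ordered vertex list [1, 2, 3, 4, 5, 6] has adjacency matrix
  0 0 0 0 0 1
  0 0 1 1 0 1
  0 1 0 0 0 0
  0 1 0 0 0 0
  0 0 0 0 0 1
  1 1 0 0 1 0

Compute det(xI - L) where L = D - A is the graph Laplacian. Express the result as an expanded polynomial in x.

x^6 - 10x^5 + 34x^4 - 48x^3 + 29x^2 - 6x

With the vertex order [1, 2, 3, 4, 5, 6], the degrees are [1, 3, 1, 1, 1, 3], giving D = diag(1, 3, 1, 1, 1, 3) and L = D - A. L has integer entries, so p(x) = det(xI - L) has integer coefficients. Expanding the determinant yields x^6 - 10x^5 + 34x^4 - 48x^3 + 29x^2 - 6x. The coefficient of x^5 equals -trace(L) = -10, matching the sum of degrees. By the matrix-tree theorem the graph has (1/6) * product of the nonzero eigenvalues = 1 spanning tree.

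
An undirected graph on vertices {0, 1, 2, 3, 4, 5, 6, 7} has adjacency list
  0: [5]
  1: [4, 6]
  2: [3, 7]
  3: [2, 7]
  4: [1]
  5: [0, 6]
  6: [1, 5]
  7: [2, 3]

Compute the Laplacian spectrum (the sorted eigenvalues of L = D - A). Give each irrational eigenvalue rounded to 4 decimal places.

With the vertex order [0, 1, 2, 3, 4, 5, 6, 7], the degrees are [1, 2, 2, 2, 1, 2, 2, 2], giving D = diag(1, 2, 2, 2, 1, 2, 2, 2) and L = D - A. L is symmetric positive semidefinite, so every eigenvalue is real and nonnegative. The 2 zero eigenvalues correspond to the 2 connected components.

[0, 0, 0.3820, 1.3820, 2.6180, 3, 3, 3.6180]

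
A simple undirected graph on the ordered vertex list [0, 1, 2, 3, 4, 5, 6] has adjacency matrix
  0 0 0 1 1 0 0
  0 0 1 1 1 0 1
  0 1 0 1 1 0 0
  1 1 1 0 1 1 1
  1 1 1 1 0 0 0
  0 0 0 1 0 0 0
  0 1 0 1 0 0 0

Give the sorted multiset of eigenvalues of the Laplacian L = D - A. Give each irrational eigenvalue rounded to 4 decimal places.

Each diagonal entry of L is the vertex degree and each off-diagonal entry is -1 where an edge is present, 0 otherwise; in the order [0, 1, 2, 3, 4, 5, 6] the diagonal is [2, 4, 3, 6, 4, 1, 2]. L is symmetric positive semidefinite, so every eigenvalue is real and nonnegative. The largest eigenvalue, 7, is at most the vertex count 7.

[0, 1, 1.6972, 2.3820, 4.6180, 5.3028, 7]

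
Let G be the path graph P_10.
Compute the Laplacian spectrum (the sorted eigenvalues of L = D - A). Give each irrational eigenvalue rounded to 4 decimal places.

[0, 0.0979, 0.3820, 0.8244, 1.3820, 2, 2.6180, 3.1756, 3.6180, 3.9021]

The graph has 10 vertices and degree multiset [2, 2, 2, 2, 2, 2, 2, 2, 1, 1]; D is the diagonal matrix of degrees and L = D - A. Diagonalising L (or applying a numerical eigensolver to the 10x10 matrix) gives the spectrum above. The largest eigenvalue, 3.9021, is at most the vertex count 10.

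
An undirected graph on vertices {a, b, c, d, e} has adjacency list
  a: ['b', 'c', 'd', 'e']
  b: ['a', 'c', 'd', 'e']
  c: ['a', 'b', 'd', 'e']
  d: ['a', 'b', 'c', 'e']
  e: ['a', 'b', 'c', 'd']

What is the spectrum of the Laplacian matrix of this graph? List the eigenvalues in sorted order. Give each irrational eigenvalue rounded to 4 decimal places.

With the vertex order [a, b, c, d, e], the degrees are [4, 4, 4, 4, 4], giving D = diag(4, 4, 4, 4, 4) and L = D - A. Diagonalising L (or applying a numerical eigensolver to the 5x5 matrix) gives the spectrum above. The single zero eigenvalue shows the graph is connected. The largest eigenvalue, 5, is at most the vertex count 5.

[0, 5, 5, 5, 5]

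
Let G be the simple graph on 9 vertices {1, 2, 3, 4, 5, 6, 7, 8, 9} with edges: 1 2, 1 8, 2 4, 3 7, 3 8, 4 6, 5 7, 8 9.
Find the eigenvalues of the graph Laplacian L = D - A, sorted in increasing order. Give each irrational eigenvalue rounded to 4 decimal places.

[0, 0.1506, 0.4266, 1, 1.4229, 2.1724, 3, 3.4576, 4.3699]

Each diagonal entry of L is the vertex degree and each off-diagonal entry is -1 where an edge is present, 0 otherwise; in the order [1, 2, 3, 4, 5, 6, 7, 8, 9] the diagonal is [2, 2, 2, 2, 1, 1, 2, 3, 1]. The multiplicity of 0 as a Laplacian eigenvalue equals the number of connected components. By the matrix-tree theorem the graph has (1/9) * product of the nonzero eigenvalues = 1 spanning tree.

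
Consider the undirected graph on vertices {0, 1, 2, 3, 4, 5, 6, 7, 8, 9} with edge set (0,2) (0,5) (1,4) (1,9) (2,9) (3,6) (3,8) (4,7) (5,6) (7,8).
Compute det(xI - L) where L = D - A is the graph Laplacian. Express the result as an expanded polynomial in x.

With the vertex order [0, 1, 2, 3, 4, 5, 6, 7, 8, 9], the degrees are [2, 2, 2, 2, 2, 2, 2, 2, 2, 2], giving D = diag(2, 2, 2, 2, 2, 2, 2, 2, 2, 2) and L = D - A. Computing det(xI - L) by cofactor expansion (or equivalently via sum-over-permutations) gives x^10 - 20x^9 + 170x^8 - 800x^7 + 2275x^6 - 4004x^5 + 4290x^4 - 2640x^3 + 825x^2 - 100x. The coefficient of x^9 equals -trace(L) = -20, matching the sum of degrees. The largest eigenvalue, 4, is at most the vertex count 10.

x^10 - 20x^9 + 170x^8 - 800x^7 + 2275x^6 - 4004x^5 + 4290x^4 - 2640x^3 + 825x^2 - 100x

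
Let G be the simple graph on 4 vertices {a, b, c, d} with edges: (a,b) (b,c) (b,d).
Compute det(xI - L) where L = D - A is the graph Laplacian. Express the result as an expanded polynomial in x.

Each diagonal entry of L is the vertex degree and each off-diagonal entry is -1 where an edge is present, 0 otherwise; in the order [a, b, c, d] the diagonal is [1, 3, 1, 1]. Computing det(xI - L) by cofactor expansion (or equivalently via sum-over-permutations) gives x^4 - 6x^3 + 9x^2 - 4x. Since p(0) = det(-L) = 0, x divides p(x). There is one zero in the spectrum, matching the 1 component.

x^4 - 6x^3 + 9x^2 - 4x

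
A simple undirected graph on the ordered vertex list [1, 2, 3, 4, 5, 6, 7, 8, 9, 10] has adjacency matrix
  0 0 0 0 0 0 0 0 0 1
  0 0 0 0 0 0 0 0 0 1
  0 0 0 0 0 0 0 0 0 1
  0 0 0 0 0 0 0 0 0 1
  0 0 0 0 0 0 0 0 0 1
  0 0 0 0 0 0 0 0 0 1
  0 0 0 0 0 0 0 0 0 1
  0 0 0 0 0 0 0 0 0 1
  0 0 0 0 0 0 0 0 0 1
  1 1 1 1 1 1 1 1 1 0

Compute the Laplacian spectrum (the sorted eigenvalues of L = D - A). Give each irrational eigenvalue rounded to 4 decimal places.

Reading degrees in the order [1, 2, 3, 4, 5, 6, 7, 8, 9, 10] gives [1, 1, 1, 1, 1, 1, 1, 1, 1, 9]; set D = diag(1, 1, 1, 1, 1, 1, 1, 1, 1, 9) and form L = D - A. The multiplicity of 0 as a Laplacian eigenvalue equals the number of connected components. The single zero eigenvalue shows the graph is connected. The eigenvalues sum to 18, which equals trace(L) = 2|E|.

[0, 1, 1, 1, 1, 1, 1, 1, 1, 10]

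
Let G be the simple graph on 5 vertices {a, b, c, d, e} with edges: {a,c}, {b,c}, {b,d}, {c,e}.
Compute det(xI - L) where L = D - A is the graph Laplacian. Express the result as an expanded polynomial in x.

With the vertex order [a, b, c, d, e], the degrees are [1, 2, 3, 1, 1], giving D = diag(1, 2, 3, 1, 1) and L = D - A. L has integer entries, so p(x) = det(xI - L) has integer coefficients. Expanding the determinant yields x^5 - 8x^4 + 20x^3 - 18x^2 + 5x. Since p(0) = det(-L) = 0, x divides p(x).

x^5 - 8x^4 + 20x^3 - 18x^2 + 5x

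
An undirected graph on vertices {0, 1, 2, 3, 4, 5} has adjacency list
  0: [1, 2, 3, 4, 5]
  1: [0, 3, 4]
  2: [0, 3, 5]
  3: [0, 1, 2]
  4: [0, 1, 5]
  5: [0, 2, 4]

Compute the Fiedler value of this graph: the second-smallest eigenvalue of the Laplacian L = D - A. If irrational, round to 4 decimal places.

2.3820

Reading degrees in the order [0, 1, 2, 3, 4, 5] gives [5, 3, 3, 3, 3, 3]; set D = diag(5, 3, 3, 3, 3, 3) and form L = D - A. The smallest Laplacian eigenvalue is always 0. The next one, lambda_2 = 2.3820, measures how hard the graph is to disconnect: larger values mean better connectivity.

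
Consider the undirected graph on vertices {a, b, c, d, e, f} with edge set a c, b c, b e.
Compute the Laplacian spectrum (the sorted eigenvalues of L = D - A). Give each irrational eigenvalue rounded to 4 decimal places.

[0, 0, 0, 0.5858, 2, 3.4142]

Each diagonal entry of L is the vertex degree and each off-diagonal entry is -1 where an edge is present, 0 otherwise; in the order [a, b, c, d, e, f] the diagonal is [1, 2, 2, 0, 1, 0]. L is symmetric positive semidefinite, so every eigenvalue is real and nonnegative. The 3 zero eigenvalues correspond to the 3 connected components. The largest eigenvalue, 3.4142, is at most the vertex count 6.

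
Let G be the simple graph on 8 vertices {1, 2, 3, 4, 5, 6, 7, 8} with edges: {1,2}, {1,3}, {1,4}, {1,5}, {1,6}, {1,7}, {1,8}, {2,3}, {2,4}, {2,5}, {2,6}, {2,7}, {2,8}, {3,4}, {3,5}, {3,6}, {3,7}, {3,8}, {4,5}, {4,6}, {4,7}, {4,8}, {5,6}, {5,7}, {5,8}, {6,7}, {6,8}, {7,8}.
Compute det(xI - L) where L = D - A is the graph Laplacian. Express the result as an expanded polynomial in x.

Reading degrees in the order [1, 2, 3, 4, 5, 6, 7, 8] gives [7, 7, 7, 7, 7, 7, 7, 7]; set D = diag(7, 7, 7, 7, 7, 7, 7, 7) and form L = D - A. L has integer entries, so p(x) = det(xI - L) has integer coefficients. Expanding the determinant yields x^8 - 56x^7 + 1344x^6 - 17920x^5 + 143360x^4 - 688128x^3 + 1835008x^2 - 2097152x. Since p(0) = det(-L) = 0, x divides p(x). There is one zero in the spectrum, matching the 1 component. The eigenvalues sum to 56, which equals trace(L) = 2|E|.

x^8 - 56x^7 + 1344x^6 - 17920x^5 + 143360x^4 - 688128x^3 + 1835008x^2 - 2097152x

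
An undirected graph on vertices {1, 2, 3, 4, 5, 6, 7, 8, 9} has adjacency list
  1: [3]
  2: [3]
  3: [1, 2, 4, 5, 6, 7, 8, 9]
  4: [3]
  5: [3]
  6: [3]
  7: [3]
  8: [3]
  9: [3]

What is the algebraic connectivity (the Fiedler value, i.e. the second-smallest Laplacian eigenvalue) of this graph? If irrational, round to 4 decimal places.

1

Reading degrees in the order [1, 2, 3, 4, 5, 6, 7, 8, 9] gives [1, 1, 8, 1, 1, 1, 1, 1, 1]; set D = diag(1, 1, 8, 1, 1, 1, 1, 1, 1) and form L = D - A. Computing the eigenvalues of L and sorting gives [0, 1, 1, 1, 1, 1, 1, 1, 9]. The Fiedler value lambda_2 = 1 is strictly positive, so the graph is connected.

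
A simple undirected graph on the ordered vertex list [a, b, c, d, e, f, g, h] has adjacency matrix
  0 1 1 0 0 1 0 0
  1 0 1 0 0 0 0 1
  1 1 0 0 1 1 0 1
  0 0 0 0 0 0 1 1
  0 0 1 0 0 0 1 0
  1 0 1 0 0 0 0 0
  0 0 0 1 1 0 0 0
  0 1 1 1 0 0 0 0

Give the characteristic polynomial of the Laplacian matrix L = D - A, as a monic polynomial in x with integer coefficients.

Reading degrees in the order [a, b, c, d, e, f, g, h] gives [3, 3, 5, 2, 2, 2, 2, 3]; set D = diag(3, 3, 5, 2, 2, 2, 2, 3) and form L = D - A. Computing det(xI - L) by cofactor expansion (or equivalently via sum-over-permutations) gives x^8 - 22x^7 + 197x^6 - 926x^5 + 2450x^4 - 3612x^3 + 2707x^2 - 776x. The coefficient of x^7 equals -trace(L) = -22, matching the sum of degrees. There is one zero in the spectrum, matching the 1 component.

x^8 - 22x^7 + 197x^6 - 926x^5 + 2450x^4 - 3612x^3 + 2707x^2 - 776x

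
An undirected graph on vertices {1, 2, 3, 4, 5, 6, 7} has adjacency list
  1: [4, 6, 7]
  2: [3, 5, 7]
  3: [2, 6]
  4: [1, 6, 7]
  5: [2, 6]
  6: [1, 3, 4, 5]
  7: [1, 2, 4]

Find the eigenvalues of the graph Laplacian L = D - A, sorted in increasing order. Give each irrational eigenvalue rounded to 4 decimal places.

[0, 1.2679, 2, 2.5858, 4, 4.7321, 5.4142]

Reading degrees in the order [1, 2, 3, 4, 5, 6, 7] gives [3, 3, 2, 3, 2, 4, 3]; set D = diag(3, 3, 2, 3, 2, 4, 3) and form L = D - A. Diagonalising L (or applying a numerical eigensolver to the 7x7 matrix) gives the spectrum above. The single zero eigenvalue shows the graph is connected. There is one zero in the spectrum, matching the 1 component. The largest eigenvalue, 5.4142, is at most the vertex count 7.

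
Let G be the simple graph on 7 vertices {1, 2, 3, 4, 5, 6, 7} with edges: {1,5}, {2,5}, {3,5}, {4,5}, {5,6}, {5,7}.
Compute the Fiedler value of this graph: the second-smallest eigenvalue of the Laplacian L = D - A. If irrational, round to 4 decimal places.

With the vertex order [1, 2, 3, 4, 5, 6, 7], the degrees are [1, 1, 1, 1, 6, 1, 1], giving D = diag(1, 1, 1, 1, 6, 1, 1) and L = D - A. The smallest Laplacian eigenvalue is always 0. The next one, lambda_2 = 1, measures how hard the graph is to disconnect: larger values mean better connectivity. The eigenvalues sum to 12, which equals trace(L) = 2|E|. By the matrix-tree theorem the graph has (1/7) * product of the nonzero eigenvalues = 1 spanning tree.

1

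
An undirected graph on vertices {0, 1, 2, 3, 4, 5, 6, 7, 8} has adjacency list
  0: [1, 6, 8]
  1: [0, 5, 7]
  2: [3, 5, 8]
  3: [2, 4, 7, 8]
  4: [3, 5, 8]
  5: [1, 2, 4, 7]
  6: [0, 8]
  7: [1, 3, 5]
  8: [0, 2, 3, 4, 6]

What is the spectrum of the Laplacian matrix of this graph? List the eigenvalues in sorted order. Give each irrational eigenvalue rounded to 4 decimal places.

With the vertex order [0, 1, 2, 3, 4, 5, 6, 7, 8], the degrees are [3, 3, 3, 4, 3, 4, 2, 3, 5], giving D = diag(3, 3, 3, 4, 3, 4, 2, 3, 5) and L = D - A. L is symmetric positive semidefinite, so every eigenvalue is real and nonnegative. The single zero eigenvalue shows the graph is connected. The largest eigenvalue, 6.2976, is at most the vertex count 9.

[0, 1.2004, 1.8122, 3, 3.2239, 3.7116, 4.8212, 5.9330, 6.2976]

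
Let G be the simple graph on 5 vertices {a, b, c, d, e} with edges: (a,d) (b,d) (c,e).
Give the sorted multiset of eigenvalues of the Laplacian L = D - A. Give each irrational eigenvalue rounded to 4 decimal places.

With the vertex order [a, b, c, d, e], the degrees are [1, 1, 1, 2, 1], giving D = diag(1, 1, 1, 2, 1) and L = D - A. The multiplicity of 0 as a Laplacian eigenvalue equals the number of connected components. The 2 zero eigenvalues correspond to the 2 connected components.

[0, 0, 1, 2, 3]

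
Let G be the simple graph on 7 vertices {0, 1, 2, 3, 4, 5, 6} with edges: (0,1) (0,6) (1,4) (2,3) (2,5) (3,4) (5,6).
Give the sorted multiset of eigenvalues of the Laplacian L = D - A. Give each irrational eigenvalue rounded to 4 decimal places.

With the vertex order [0, 1, 2, 3, 4, 5, 6], the degrees are [2, 2, 2, 2, 2, 2, 2], giving D = diag(2, 2, 2, 2, 2, 2, 2) and L = D - A. Since every row of L sums to 0, the all-ones vector is in the kernel and 0 is an eigenvalue.

[0, 0.7530, 0.7530, 2.4450, 2.4450, 3.8019, 3.8019]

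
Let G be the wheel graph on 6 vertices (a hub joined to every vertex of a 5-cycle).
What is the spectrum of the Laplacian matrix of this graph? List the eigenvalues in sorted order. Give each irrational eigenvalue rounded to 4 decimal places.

The graph has 6 vertices and degree multiset [5, 3, 3, 3, 3, 3]; D is the diagonal matrix of degrees and L = D - A. L is symmetric positive semidefinite, so every eigenvalue is real and nonnegative. The single zero eigenvalue shows the graph is connected. There is one zero in the spectrum, matching the 1 component.

[0, 2.3820, 2.3820, 4.6180, 4.6180, 6]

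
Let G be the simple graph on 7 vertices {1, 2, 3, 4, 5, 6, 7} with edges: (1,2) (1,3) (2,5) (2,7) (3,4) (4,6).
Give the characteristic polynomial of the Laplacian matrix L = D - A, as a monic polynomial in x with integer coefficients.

x^7 - 12x^6 + 54x^5 - 114x^4 + 116x^3 - 52x^2 + 7x

With the vertex order [1, 2, 3, 4, 5, 6, 7], the degrees are [2, 3, 2, 2, 1, 1, 1], giving D = diag(2, 3, 2, 2, 1, 1, 1) and L = D - A. Computing det(xI - L) by cofactor expansion (or equivalently via sum-over-permutations) gives x^7 - 12x^6 + 54x^5 - 114x^4 + 116x^3 - 52x^2 + 7x. Since p(0) = det(-L) = 0, x divides p(x). By the matrix-tree theorem the graph has (1/7) * product of the nonzero eigenvalues = 1 spanning tree.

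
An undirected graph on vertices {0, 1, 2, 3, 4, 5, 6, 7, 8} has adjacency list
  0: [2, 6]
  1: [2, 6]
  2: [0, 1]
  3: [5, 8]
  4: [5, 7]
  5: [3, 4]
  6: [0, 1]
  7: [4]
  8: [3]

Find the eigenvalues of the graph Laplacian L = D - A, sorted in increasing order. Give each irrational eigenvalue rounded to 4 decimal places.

Each diagonal entry of L is the vertex degree and each off-diagonal entry is -1 where an edge is present, 0 otherwise; in the order [0, 1, 2, 3, 4, 5, 6, 7, 8] the diagonal is [2, 2, 2, 2, 2, 2, 2, 1, 1]. The multiplicity of 0 as a Laplacian eigenvalue equals the number of connected components. The 2 zero eigenvalues correspond to the 2 connected components. The largest eigenvalue, 4, is at most the vertex count 9.

[0, 0, 0.3820, 1.3820, 2, 2, 2.6180, 3.6180, 4]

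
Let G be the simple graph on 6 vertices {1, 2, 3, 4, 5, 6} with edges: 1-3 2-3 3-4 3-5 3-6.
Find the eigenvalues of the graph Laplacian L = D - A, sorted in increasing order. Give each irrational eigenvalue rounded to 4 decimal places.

[0, 1, 1, 1, 1, 6]

Each diagonal entry of L is the vertex degree and each off-diagonal entry is -1 where an edge is present, 0 otherwise; in the order [1, 2, 3, 4, 5, 6] the diagonal is [1, 1, 5, 1, 1, 1]. The multiplicity of 0 as a Laplacian eigenvalue equals the number of connected components.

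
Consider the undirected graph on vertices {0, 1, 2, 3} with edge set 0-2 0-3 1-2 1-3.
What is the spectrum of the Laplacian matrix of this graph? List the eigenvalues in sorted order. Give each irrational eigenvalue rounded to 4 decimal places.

[0, 2, 2, 4]

With the vertex order [0, 1, 2, 3], the degrees are [2, 2, 2, 2], giving D = diag(2, 2, 2, 2) and L = D - A. Diagonalising L (or applying a numerical eigensolver to the 4x4 matrix) gives the spectrum above. The single zero eigenvalue shows the graph is connected. The largest eigenvalue, 4, is at most the vertex count 4.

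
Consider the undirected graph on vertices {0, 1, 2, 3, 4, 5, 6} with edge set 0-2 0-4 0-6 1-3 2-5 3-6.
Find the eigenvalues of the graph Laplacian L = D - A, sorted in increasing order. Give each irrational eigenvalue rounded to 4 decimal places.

[0, 0.2603, 0.6262, 1.4055, 2.2742, 3.0996, 4.3342]

With the vertex order [0, 1, 2, 3, 4, 5, 6], the degrees are [3, 1, 2, 2, 1, 1, 2], giving D = diag(3, 1, 2, 2, 1, 1, 2) and L = D - A. The multiplicity of 0 as a Laplacian eigenvalue equals the number of connected components. The largest eigenvalue, 4.3342, is at most the vertex count 7.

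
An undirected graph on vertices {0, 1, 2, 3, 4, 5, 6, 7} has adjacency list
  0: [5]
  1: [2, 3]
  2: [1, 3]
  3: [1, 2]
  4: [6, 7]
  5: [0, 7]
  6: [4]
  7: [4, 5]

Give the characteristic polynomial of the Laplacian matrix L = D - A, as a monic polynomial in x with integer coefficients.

x^8 - 14x^7 + 78x^6 - 218x^5 + 314x^4 - 210x^3 + 45x^2

With the vertex order [0, 1, 2, 3, 4, 5, 6, 7], the degrees are [1, 2, 2, 2, 2, 2, 1, 2], giving D = diag(1, 2, 2, 2, 2, 2, 1, 2) and L = D - A. L has integer entries, so p(x) = det(xI - L) has integer coefficients. Expanding the determinant yields x^8 - 14x^7 + 78x^6 - 218x^5 + 314x^4 - 210x^3 + 45x^2. Since p(0) = det(-L) = 0, x divides p(x). The largest eigenvalue, 3.6180, is at most the vertex count 8.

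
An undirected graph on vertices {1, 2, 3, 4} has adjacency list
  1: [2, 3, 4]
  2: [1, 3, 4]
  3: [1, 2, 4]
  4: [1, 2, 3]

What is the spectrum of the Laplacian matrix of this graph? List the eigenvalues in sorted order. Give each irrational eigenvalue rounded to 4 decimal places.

Reading degrees in the order [1, 2, 3, 4] gives [3, 3, 3, 3]; set D = diag(3, 3, 3, 3) and form L = D - A. Diagonalising L (or applying a numerical eigensolver to the 4x4 matrix) gives the spectrum above. The single zero eigenvalue shows the graph is connected. There is one zero in the spectrum, matching the 1 component. The eigenvalues sum to 12, which equals trace(L) = 2|E|.

[0, 4, 4, 4]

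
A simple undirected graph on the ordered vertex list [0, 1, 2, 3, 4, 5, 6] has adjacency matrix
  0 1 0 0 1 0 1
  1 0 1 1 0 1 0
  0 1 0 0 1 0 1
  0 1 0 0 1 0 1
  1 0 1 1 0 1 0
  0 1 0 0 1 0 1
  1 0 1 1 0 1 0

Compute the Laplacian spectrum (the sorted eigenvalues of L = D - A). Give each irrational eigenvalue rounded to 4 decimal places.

With the vertex order [0, 1, 2, 3, 4, 5, 6], the degrees are [3, 4, 3, 3, 4, 3, 4], giving D = diag(3, 4, 3, 3, 4, 3, 4) and L = D - A. L is symmetric positive semidefinite, so every eigenvalue is real and nonnegative. The single zero eigenvalue shows the graph is connected. There is one zero in the spectrum, matching the 1 component.

[0, 3, 3, 3, 4, 4, 7]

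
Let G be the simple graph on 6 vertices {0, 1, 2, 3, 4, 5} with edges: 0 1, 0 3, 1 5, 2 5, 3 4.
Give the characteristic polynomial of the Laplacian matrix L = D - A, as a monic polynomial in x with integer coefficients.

Each diagonal entry of L is the vertex degree and each off-diagonal entry is -1 where an edge is present, 0 otherwise; in the order [0, 1, 2, 3, 4, 5] the diagonal is [2, 2, 1, 2, 1, 2]. Computing det(xI - L) by cofactor expansion (or equivalently via sum-over-permutations) gives x^6 - 10x^5 + 36x^4 - 56x^3 + 35x^2 - 6x. The constant term is 0 because L is singular (the all-ones vector lies in its kernel). There is one zero in the spectrum, matching the 1 component. The eigenvalues sum to 10, which equals trace(L) = 2|E|.

x^6 - 10x^5 + 36x^4 - 56x^3 + 35x^2 - 6x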